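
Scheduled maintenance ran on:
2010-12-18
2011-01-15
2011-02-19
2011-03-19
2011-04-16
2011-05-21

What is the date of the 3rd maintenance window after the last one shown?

Gaps: 28, 35, 28, 28, 35 days — a mix of 28 and 35. Every date is a Saturday.
Each is the 3rd Saturday of its month.
3rd Saturday of June 2011: 2011-06-18.
July 2011 — 3rd Saturday is 2011-07-16.
August 2011 — 3rd Saturday is 2011-08-20.

2011-08-20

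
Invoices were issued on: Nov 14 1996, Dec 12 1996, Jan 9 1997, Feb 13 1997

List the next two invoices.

Mar 13 1997, Apr 10 1997

All dates are Thursdays, 28, 28, 35 days apart.
Specifically, the 2nd Thursday of each month.
March 1997 — 2nd Thursday is Mar 13 1997.
2nd Thursday of April 1997: Apr 10 1997.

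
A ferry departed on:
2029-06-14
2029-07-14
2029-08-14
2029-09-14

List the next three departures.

The day-of-month is always 14 (30, 31, 31 days between events).
So this recurs on the 14th of each month.
October 2029: 2029-10-14.
Next: November 2029 → 2029-11-14.
December 2029: 2029-12-14.

2029-10-14, 2029-11-14, 2029-12-14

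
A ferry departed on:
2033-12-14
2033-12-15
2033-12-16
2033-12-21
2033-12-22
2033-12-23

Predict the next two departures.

The gap pattern 1, 1, 5, 1, 1 repeats every 3 events.
These are the Wednesdays, Thursdays and Fridays of each week.
Next Wednesday: 2033-12-28.
Next Thursday: 2033-12-29.

2033-12-28, 2033-12-29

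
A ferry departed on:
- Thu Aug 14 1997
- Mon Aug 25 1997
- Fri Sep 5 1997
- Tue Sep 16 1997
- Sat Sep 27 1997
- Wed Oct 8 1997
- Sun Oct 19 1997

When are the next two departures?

Thu Oct 30 1997, Mon Nov 10 1997

Gaps between consecutive events: 11, 11, 11, 11, 11, 11 days — a constant 11-day interval.
Sun Oct 19 1997 + 11 days = Thu Oct 30 1997.
Thu Oct 30 1997 + 11 days = Mon Nov 10 1997.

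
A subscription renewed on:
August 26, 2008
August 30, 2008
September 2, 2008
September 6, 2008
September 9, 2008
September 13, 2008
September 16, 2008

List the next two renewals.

Gaps: 4, 3, 4, 3, 4, 3 days — not constant, but cyclic with period 2.
The events fall on every Tuesday and Saturday.
The following Saturday is September 20, 2008.
The following Tuesday is September 23, 2008.

September 20, 2008; September 23, 2008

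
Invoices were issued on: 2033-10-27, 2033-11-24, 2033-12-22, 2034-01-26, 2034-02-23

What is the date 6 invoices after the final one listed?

2034-08-24

These are Thursdays at 28- or 35-day spacing (28, 28, 35, 28).
The pattern: 4th Thursday of the month.
March 2034 — 4th Thursday is 2034-03-23.
4th Thursday of April 2034: 2034-04-27.
May 2034 — 4th Thursday is 2034-05-25.
4th Thursday of June 2034: 2034-06-22.
July 2034 — 4th Thursday is 2034-07-27.
4th Thursday of August 2034: 2034-08-24.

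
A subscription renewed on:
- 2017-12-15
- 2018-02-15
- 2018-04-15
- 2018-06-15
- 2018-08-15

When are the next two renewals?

Each date is the 15th; the gaps (62, 59, 61, 61) track the month lengths.
The rule is the 15th of every 2 months.
October 2018: 2018-10-15.
Next: December 2018 → 2018-12-15.

2018-10-15, 2018-12-15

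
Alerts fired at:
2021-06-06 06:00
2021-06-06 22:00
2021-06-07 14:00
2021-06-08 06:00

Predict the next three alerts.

Spacing: 16, 16, 16 h — constant 16 h.
2021-06-08 06:00 + 16 h = 2021-06-08 22:00.
2021-06-08 22:00 + 16 h = 2021-06-09 14:00.
2021-06-09 14:00 + 16 h = 2021-06-10 06:00.

2021-06-08 22:00, 2021-06-09 14:00, 2021-06-10 06:00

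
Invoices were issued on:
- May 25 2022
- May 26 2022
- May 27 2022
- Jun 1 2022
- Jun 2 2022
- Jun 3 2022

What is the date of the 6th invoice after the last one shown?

Jun 17 2022

Gaps: 1, 1, 5, 1, 1 days — not constant, but cyclic with period 3.
The events fall on every Wednesday, Thursday and Friday.
Next Wednesday: Jun 8 2022.
The following Thursday is Jun 9 2022.
Next Friday: Jun 10 2022.
The following Wednesday is Jun 15 2022.
The following Thursday is Jun 16 2022.
The following Friday is Jun 17 2022.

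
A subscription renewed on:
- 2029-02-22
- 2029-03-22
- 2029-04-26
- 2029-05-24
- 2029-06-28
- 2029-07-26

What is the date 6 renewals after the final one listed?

All dates are Thursdays, 28, 35, 28, 35, 28 days apart.
Specifically, the 4th Thursday of each month.
August 2029 — 4th Thursday is 2029-08-23.
4th Thursday of September 2029: 2029-09-27.
4th Thursday of October 2029: 2029-10-25.
4th Thursday of November 2029: 2029-11-22.
4th Thursday of December 2029: 2029-12-27.
4th Thursday of January 2030: 2030-01-24.

2030-01-24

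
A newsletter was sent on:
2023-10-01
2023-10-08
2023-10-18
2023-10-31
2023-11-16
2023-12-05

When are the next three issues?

2023-12-27, 2024-01-21, 2024-02-18

Gaps: 7, 10, 13, 16, 19 days — each gap is 3 larger than the previous one.
Next gap: 22 days. 2023-12-05 + 22 days = 2023-12-27.
Next gap: 25 days. 2023-12-27 + 25 days = 2024-01-21.
Next gap: 28 days. 2024-01-21 + 28 days = 2024-02-18.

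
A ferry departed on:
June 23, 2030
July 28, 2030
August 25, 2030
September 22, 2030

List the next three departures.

October 27, 2030; November 24, 2030; December 22, 2030

All dates are Sundays, 35, 28, 28 days apart.
Specifically, the 4th Sunday of each month.
October 2030 — 4th Sunday is October 27, 2030.
4th Sunday of November 2030: November 24, 2030.
4th Sunday of December 2030: December 22, 2030.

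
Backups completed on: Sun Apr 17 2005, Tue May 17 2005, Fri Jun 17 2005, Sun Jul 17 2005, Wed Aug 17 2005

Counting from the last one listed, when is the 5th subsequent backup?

Gaps: 30, 31, 30, 31 days — not constant. Every event is on the 17th of the month.
Pattern: the 17th of each month.
Next: September 2005 → Sat Sep 17 2005.
October 2005: Mon Oct 17 2005.
November 2005: Thu Nov 17 2005.
December 2005: Sat Dec 17 2005.
Next: January 2006 → Tue Jan 17 2006.

Tue Jan 17 2006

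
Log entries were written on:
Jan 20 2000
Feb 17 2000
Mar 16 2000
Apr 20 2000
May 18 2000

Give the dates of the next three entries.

Jun 15 2000, Jul 20 2000, Aug 17 2000

Gaps: 28, 28, 35, 28 days — a mix of 28 and 35. Every date is a Thursday.
Each is the 3rd Thursday of its month.
June 2000 — 3rd Thursday is Jun 15 2000.
3rd Thursday of July 2000: Jul 20 2000.
August 2000 — 3rd Thursday is Aug 17 2000.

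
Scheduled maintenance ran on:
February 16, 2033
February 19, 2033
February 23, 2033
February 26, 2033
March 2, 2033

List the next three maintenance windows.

The gap pattern 3, 4, 3, 4 repeats every 2 events.
These are the Wednesdays and Saturdays of each week.
The following Saturday is March 5, 2033.
Next Wednesday: March 9, 2033.
The following Saturday is March 12, 2033.

March 5, 2033; March 9, 2033; March 12, 2033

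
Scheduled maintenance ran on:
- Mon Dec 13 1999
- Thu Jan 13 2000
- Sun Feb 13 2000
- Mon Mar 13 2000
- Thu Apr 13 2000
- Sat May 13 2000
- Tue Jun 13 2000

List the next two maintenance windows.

Thu Jul 13 2000, Sun Aug 13 2000

Gaps: 31, 31, 29, 31, 30, 31 days — not constant. Every event is on the 13th of the month.
Pattern: the 13th of each month.
Next: July 2000 → Thu Jul 13 2000.
Next: August 2000 → Sun Aug 13 2000.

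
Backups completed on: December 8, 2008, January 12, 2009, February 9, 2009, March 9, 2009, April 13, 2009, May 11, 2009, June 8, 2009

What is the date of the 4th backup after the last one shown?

October 12, 2009

These are Mondays at 28- or 35-day spacing (35, 28, 28, 35, 28, 28).
The pattern: 2nd Monday of the month.
July 2009 — 2nd Monday is July 13, 2009.
August 2009 — 2nd Monday is August 10, 2009.
September 2009 — 2nd Monday is September 14, 2009.
2nd Monday of October 2009: October 12, 2009.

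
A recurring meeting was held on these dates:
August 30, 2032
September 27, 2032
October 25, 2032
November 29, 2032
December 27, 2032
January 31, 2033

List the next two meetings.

February 28, 2033; March 28, 2033

Every date is a Monday; gaps 28, 28, 35, 28, 35 days.
Each is the last Monday of its month (at least one falls on the 29th or later, ruling out '4th Monday').
Last Monday of February 2033: February 28, 2033.
March 2033 ends with Monday March 28, 2033.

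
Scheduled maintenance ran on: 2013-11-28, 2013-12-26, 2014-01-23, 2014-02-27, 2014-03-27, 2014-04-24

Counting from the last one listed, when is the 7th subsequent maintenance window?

2014-11-27

All dates are Thursdays, 28, 28, 35, 28, 28 days apart.
Specifically, the 4th Thursday of each month.
4th Thursday of May 2014: 2014-05-22.
June 2014 — 4th Thursday is 2014-06-26.
July 2014 — 4th Thursday is 2014-07-24.
4th Thursday of August 2014: 2014-08-28.
September 2014 — 4th Thursday is 2014-09-25.
October 2014 — 4th Thursday is 2014-10-23.
November 2014 — 4th Thursday is 2014-11-27.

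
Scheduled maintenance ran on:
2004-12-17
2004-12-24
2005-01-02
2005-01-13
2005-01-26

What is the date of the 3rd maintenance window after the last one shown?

2005-03-18

Gaps: 7, 9, 11, 13 days — each gap is 2 larger than the previous one.
Next gap: 15 days. 2005-01-26 + 15 days = 2005-02-10.
Next gap: 17 days. 2005-02-10 + 17 days = 2005-02-27.
Next gap: 19 days. 2005-02-27 + 19 days = 2005-03-18.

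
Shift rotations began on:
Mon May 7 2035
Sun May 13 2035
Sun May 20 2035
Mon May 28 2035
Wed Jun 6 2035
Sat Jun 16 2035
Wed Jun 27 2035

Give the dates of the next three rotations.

The spacing grows by 1 each time: 6, 7, 8, 9, 10, 11 days.
Next gap: 12 days. Wed Jun 27 2035 + 12 days = Mon Jul 9 2035.
Next gap: 13 days. Mon Jul 9 2035 + 13 days = Sun Jul 22 2035.
Next gap: 14 days. Sun Jul 22 2035 + 14 days = Sun Aug 5 2035.

Mon Jul 9 2035, Sun Jul 22 2035, Sun Aug 5 2035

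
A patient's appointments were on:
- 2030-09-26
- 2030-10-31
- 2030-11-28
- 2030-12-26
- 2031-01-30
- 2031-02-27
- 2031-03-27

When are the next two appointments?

Every date is a Thursday; gaps 35, 28, 28, 35, 28, 28 days.
Each is the last Thursday of its month (at least one falls on the 29th or later, ruling out '4th Thursday').
April 2031 ends with Thursday 2031-04-24.
Last Thursday of May 2031: 2031-05-29.

2031-04-24, 2031-05-29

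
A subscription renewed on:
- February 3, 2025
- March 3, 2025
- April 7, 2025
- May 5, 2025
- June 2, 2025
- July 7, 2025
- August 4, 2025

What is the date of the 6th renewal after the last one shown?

February 2, 2026

These are Mondays at 28- or 35-day spacing (28, 35, 28, 28, 35, 28).
The pattern: 1st Monday of the month.
September 2025 — 1st Monday is September 1, 2025.
1st Monday of October 2025: October 6, 2025.
1st Monday of November 2025: November 3, 2025.
December 2025 — 1st Monday is December 1, 2025.
January 2026 — 1st Monday is January 5, 2026.
February 2026 — 1st Monday is February 2, 2026.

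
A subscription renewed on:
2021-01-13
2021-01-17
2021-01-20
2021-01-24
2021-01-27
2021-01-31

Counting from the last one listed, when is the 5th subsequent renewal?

Every event lands on a Wednesday or Sunday (gaps cycle 4, 3, 4, 3, 4).
So the schedule is: every Wednesday and Sunday.
The following Wednesday is 2021-02-03.
Next Sunday: 2021-02-07.
The following Wednesday is 2021-02-10.
The following Sunday is 2021-02-14.
The following Wednesday is 2021-02-17.

2021-02-17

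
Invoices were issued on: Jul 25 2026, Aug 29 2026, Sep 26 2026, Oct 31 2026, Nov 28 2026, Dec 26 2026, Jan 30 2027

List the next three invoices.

Every date is a Saturday; gaps 35, 28, 35, 28, 28, 35 days.
Each is the last Saturday of its month (at least one falls on the 29th or later, ruling out '4th Saturday').
Last Saturday of February 2027: Feb 27 2027.
Last Saturday of March 2027: Mar 27 2027.
Last Saturday of April 2027: Apr 24 2027.

Feb 27 2027, Mar 27 2027, Apr 24 2027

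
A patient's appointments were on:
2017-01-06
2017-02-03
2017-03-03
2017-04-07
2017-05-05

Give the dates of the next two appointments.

2017-06-02, 2017-07-07

All dates are Fridays, 28, 28, 35, 28 days apart.
Specifically, the 1st Friday of each month.
June 2017 — 1st Friday is 2017-06-02.
1st Friday of July 2017: 2017-07-07.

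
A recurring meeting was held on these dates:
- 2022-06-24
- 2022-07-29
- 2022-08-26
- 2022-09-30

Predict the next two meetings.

All Fridays; the gaps (35, 28, 35) vary with month length.
This is the last Friday of each month.
Last Friday of October 2022: 2022-10-28.
November 2022 ends with Friday 2022-11-25.

2022-10-28, 2022-11-25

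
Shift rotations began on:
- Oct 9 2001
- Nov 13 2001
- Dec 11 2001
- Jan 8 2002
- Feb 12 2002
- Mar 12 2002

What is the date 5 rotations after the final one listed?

Aug 13 2002

All dates are Tuesdays, 35, 28, 28, 35, 28 days apart.
Specifically, the 2nd Tuesday of each month.
2nd Tuesday of April 2002: Apr 9 2002.
May 2002 — 2nd Tuesday is May 14 2002.
June 2002 — 2nd Tuesday is Jun 11 2002.
2nd Tuesday of July 2002: Jul 9 2002.
August 2002 — 2nd Tuesday is Aug 13 2002.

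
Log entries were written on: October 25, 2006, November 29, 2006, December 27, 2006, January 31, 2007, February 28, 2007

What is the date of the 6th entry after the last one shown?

Every date is a Wednesday; gaps 35, 28, 35, 28 days.
Each is the last Wednesday of its month (at least one falls on the 29th or later, ruling out '4th Wednesday').
Last Wednesday of March 2007: March 28, 2007.
Last Wednesday of April 2007: April 25, 2007.
May 2007 ends with Wednesday May 30, 2007.
June 2007 ends with Wednesday June 27, 2007.
Last Wednesday of July 2007: July 25, 2007.
Last Wednesday of August 2007: August 29, 2007.

August 29, 2007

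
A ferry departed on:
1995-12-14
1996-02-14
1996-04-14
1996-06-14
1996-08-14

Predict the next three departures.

1996-10-14, 1996-12-14, 1997-02-14

The day-of-month is always 14 (62, 60, 61, 61 days between events).
So this recurs on the 14th of every 2 months.
Next: October 1996 → 1996-10-14.
Next: December 1996 → 1996-12-14.
Next: February 1997 → 1997-02-14.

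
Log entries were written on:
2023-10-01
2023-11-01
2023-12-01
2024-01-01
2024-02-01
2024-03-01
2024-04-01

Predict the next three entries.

The day-of-month is always 1 (31, 30, 31, 31, 29, 31 days between events).
So this recurs on the 1st of each month.
Next: May 2024 → 2024-05-01.
Next: June 2024 → 2024-06-01.
July 2024: 2024-07-01.

2024-05-01, 2024-06-01, 2024-07-01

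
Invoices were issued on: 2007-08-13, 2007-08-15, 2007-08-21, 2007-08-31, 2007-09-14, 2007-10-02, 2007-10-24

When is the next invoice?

2007-11-19

Gaps: 2, 6, 10, 14, 18, 22 days — each gap is 4 larger than the previous one.
Next gap: 26 days. 2007-10-24 + 26 days = 2007-11-19.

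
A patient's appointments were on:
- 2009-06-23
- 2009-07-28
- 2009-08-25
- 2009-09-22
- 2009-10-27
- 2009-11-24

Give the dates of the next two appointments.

2009-12-22, 2010-01-26

All dates are Tuesdays, 35, 28, 28, 35, 28 days apart.
Specifically, the 4th Tuesday of each month.
4th Tuesday of December 2009: 2009-12-22.
January 2010 — 4th Tuesday is 2010-01-26.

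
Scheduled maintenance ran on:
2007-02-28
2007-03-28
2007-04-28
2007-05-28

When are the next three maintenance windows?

2007-06-28, 2007-07-28, 2007-08-28

The day-of-month is always 28 (28, 31, 30 days between events).
So this recurs on the 28th of each month.
Next: June 2007 → 2007-06-28.
Next: July 2007 → 2007-07-28.
Next: August 2007 → 2007-08-28.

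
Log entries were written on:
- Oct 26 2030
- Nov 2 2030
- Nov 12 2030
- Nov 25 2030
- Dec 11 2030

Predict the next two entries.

Dec 30 2030, Jan 21 2031

Intervals are 7, 10, 13, 16 days — an arithmetic progression with common difference 3.
Next gap: 19 days. Dec 11 2030 + 19 days = Dec 30 2030.
Next gap: 22 days. Dec 30 2030 + 22 days = Jan 21 2031.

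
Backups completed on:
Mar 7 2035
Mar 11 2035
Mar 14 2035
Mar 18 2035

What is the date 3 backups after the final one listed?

Mar 28 2035

Every event lands on a Wednesday or Sunday (gaps cycle 4, 3, 4).
So the schedule is: every Wednesday and Sunday.
Next Wednesday: Mar 21 2035.
Next Sunday: Mar 25 2035.
The following Wednesday is Mar 28 2035.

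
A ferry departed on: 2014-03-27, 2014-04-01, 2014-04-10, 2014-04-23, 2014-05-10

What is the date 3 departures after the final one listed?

Intervals are 5, 9, 13, 17 days — an arithmetic progression with common difference 4.
Next gap: 21 days. 2014-05-10 + 21 days = 2014-05-31.
Next gap: 25 days. 2014-05-31 + 25 days = 2014-06-25.
Next gap: 29 days. 2014-06-25 + 29 days = 2014-07-24.

2014-07-24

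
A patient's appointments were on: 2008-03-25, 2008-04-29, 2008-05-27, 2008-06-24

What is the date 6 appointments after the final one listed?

2008-12-30

Every date is a Tuesday; gaps 35, 28, 28 days.
Each is the last Tuesday of its month (at least one falls on the 29th or later, ruling out '4th Tuesday').
July 2008 ends with Tuesday 2008-07-29.
August 2008 ends with Tuesday 2008-08-26.
September 2008 ends with Tuesday 2008-09-30.
Last Tuesday of October 2008: 2008-10-28.
Last Tuesday of November 2008: 2008-11-25.
December 2008 ends with Tuesday 2008-12-30.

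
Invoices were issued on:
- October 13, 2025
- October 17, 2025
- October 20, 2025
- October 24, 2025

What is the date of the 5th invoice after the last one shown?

Gaps: 4, 3, 4 days — not constant, but cyclic with period 2.
The events fall on every Monday and Friday.
Next Monday: October 27, 2025.
The following Friday is October 31, 2025.
Next Monday: November 3, 2025.
Next Friday: November 7, 2025.
Next Monday: November 10, 2025.

November 10, 2025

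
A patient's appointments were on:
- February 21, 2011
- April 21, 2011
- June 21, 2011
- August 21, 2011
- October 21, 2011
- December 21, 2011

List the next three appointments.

February 21, 2012; April 21, 2012; June 21, 2012

Gaps: 59, 61, 61, 61, 61 days — not constant. Every event is on the 21st of the month.
Pattern: the 21st of every 2 months.
February 2012: February 21, 2012.
April 2012: April 21, 2012.
Next: June 2012 → June 21, 2012.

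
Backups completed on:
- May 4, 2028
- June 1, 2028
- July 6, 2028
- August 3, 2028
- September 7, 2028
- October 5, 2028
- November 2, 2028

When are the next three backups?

December 7, 2028; January 4, 2029; February 1, 2029

All dates are Thursdays, 28, 35, 28, 35, 28, 28 days apart.
Specifically, the 1st Thursday of each month.
1st Thursday of December 2028: December 7, 2028.
January 2029 — 1st Thursday is January 4, 2029.
February 2029 — 1st Thursday is February 1, 2029.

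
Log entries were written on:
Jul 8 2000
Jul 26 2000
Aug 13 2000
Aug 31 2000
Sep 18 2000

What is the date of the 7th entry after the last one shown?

Jan 22 2001

The spacing is 18, 18, 18, 18 days — always 18 days.
Sep 18 2000 + 18 days = Oct 6 2000.
Oct 6 2000 + 18 days = Oct 24 2000.
Oct 24 2000 + 18 days = Nov 11 2000.
Nov 11 2000 + 18 days = Nov 29 2000.
Nov 29 2000 + 18 days = Dec 17 2000.
Dec 17 2000 + 18 days = Jan 4 2001.
Jan 4 2001 + 18 days = Jan 22 2001.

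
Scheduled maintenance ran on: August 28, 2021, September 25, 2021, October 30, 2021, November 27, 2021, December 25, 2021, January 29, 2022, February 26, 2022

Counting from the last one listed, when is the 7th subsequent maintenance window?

These are Saturdays with 28, 35, 28, 28, 35, 28-day gaps.
Each is the final Saturday of its month — October 30, 2021 is past the 28th, so '4th Saturday' doesn't fit.
March 2022 ends with Saturday March 26, 2022.
Last Saturday of April 2022: April 30, 2022.
Last Saturday of May 2022: May 28, 2022.
June 2022 ends with Saturday June 25, 2022.
July 2022 ends with Saturday July 30, 2022.
Last Saturday of August 2022: August 27, 2022.
September 2022 ends with Saturday September 24, 2022.

September 24, 2022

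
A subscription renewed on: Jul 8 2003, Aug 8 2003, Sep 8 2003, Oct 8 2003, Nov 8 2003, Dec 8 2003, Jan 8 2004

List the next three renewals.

Each date is the 8th; the gaps (31, 31, 30, 31, 30, 31) track the month lengths.
The rule is the 8th of each month.
February 2004: Feb 8 2004.
Next: March 2004 → Mar 8 2004.
April 2004: Apr 8 2004.

Feb 8 2004, Mar 8 2004, Apr 8 2004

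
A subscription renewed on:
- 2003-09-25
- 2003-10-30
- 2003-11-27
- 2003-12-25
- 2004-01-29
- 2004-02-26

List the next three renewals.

2004-03-25, 2004-04-29, 2004-05-27

Every date is a Thursday; gaps 35, 28, 28, 35, 28 days.
Each is the last Thursday of its month (at least one falls on the 29th or later, ruling out '4th Thursday').
Last Thursday of March 2004: 2004-03-25.
April 2004 ends with Thursday 2004-04-29.
May 2004 ends with Thursday 2004-05-27.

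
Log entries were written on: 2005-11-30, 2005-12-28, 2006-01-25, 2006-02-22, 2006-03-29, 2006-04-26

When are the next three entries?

2006-05-31, 2006-06-28, 2006-07-26

These are Wednesdays with 28, 28, 28, 35, 28-day gaps.
Each is the final Wednesday of its month — 2005-11-30 is past the 28th, so '4th Wednesday' doesn't fit.
May 2006 ends with Wednesday 2006-05-31.
June 2006 ends with Wednesday 2006-06-28.
July 2006 ends with Wednesday 2006-07-26.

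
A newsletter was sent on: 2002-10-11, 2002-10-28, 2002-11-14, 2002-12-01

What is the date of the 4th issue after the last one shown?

2003-02-07

Every event comes 17 days after the last (17, 17, 17).
2002-12-01 + 17 days = 2002-12-18.
2002-12-18 + 17 days = 2003-01-04.
2003-01-04 + 17 days = 2003-01-21.
2003-01-21 + 17 days = 2003-02-07.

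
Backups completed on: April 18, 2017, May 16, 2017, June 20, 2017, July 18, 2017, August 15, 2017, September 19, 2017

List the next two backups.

October 17, 2017; November 21, 2017

Gaps: 28, 35, 28, 28, 35 days — a mix of 28 and 35. Every date is a Tuesday.
Each is the 3rd Tuesday of its month.
October 2017 — 3rd Tuesday is October 17, 2017.
3rd Tuesday of November 2017: November 21, 2017.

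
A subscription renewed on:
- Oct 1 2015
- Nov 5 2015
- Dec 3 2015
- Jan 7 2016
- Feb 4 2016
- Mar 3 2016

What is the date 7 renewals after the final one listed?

These are Thursdays at 28- or 35-day spacing (35, 28, 35, 28, 28).
The pattern: 1st Thursday of the month.
1st Thursday of April 2016: Apr 7 2016.
1st Thursday of May 2016: May 5 2016.
June 2016 — 1st Thursday is Jun 2 2016.
1st Thursday of July 2016: Jul 7 2016.
August 2016 — 1st Thursday is Aug 4 2016.
September 2016 — 1st Thursday is Sep 1 2016.
1st Thursday of October 2016: Oct 6 2016.

Oct 6 2016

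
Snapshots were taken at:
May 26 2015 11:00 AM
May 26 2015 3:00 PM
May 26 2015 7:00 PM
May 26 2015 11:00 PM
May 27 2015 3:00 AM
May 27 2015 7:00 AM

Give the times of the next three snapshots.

May 27 2015 11:00 AM, May 27 2015 3:00 PM, May 27 2015 7:00 PM

Spacing: 4, 4, 4, 4, 4 h — constant 4 h.
May 27 2015 7:00 AM + 4 h = May 27 2015 11:00 AM.
May 27 2015 11:00 AM + 4 h = May 27 2015 3:00 PM.
May 27 2015 3:00 PM + 4 h = May 27 2015 7:00 PM.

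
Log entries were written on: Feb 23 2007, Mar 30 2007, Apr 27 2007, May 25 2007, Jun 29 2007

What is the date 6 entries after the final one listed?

Dec 28 2007

These are Fridays with 35, 28, 28, 35-day gaps.
Each is the final Friday of its month — Mar 30 2007 is past the 28th, so '4th Friday' doesn't fit.
July 2007 ends with Friday Jul 27 2007.
August 2007 ends with Friday Aug 31 2007.
Last Friday of September 2007: Sep 28 2007.
October 2007 ends with Friday Oct 26 2007.
November 2007 ends with Friday Nov 30 2007.
Last Friday of December 2007: Dec 28 2007.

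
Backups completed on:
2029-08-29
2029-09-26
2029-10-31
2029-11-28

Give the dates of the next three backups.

Every date is a Wednesday; gaps 28, 35, 28 days.
Each is the last Wednesday of its month (at least one falls on the 29th or later, ruling out '4th Wednesday').
Last Wednesday of December 2029: 2029-12-26.
Last Wednesday of January 2030: 2030-01-30.
February 2030 ends with Wednesday 2030-02-27.

2029-12-26, 2030-01-30, 2030-02-27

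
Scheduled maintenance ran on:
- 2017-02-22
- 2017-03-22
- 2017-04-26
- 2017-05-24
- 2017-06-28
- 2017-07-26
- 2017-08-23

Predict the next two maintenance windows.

2017-09-27, 2017-10-25

Gaps: 28, 35, 28, 35, 28, 28 days — a mix of 28 and 35. Every date is a Wednesday.
Each is the 4th Wednesday of its month.
4th Wednesday of September 2017: 2017-09-27.
4th Wednesday of October 2017: 2017-10-25.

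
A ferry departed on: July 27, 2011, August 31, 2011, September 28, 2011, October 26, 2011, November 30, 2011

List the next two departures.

December 28, 2011; January 25, 2012

All Wednesdays; the gaps (35, 28, 28, 35) vary with month length.
This is the last Wednesday of each month.
December 2011 ends with Wednesday December 28, 2011.
Last Wednesday of January 2012: January 25, 2012.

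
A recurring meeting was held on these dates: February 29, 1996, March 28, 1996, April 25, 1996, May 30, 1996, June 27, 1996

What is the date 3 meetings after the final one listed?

September 26, 1996

All Thursdays; the gaps (28, 28, 35, 28) vary with month length.
This is the last Thursday of each month.
July 1996 ends with Thursday July 25, 1996.
Last Thursday of August 1996: August 29, 1996.
Last Thursday of September 1996: September 26, 1996.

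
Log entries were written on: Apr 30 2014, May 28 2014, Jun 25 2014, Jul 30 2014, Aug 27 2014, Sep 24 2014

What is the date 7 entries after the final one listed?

Every date is a Wednesday; gaps 28, 28, 35, 28, 28 days.
Each is the last Wednesday of its month (at least one falls on the 29th or later, ruling out '4th Wednesday').
October 2014 ends with Wednesday Oct 29 2014.
November 2014 ends with Wednesday Nov 26 2014.
Last Wednesday of December 2014: Dec 31 2014.
Last Wednesday of January 2015: Jan 28 2015.
Last Wednesday of February 2015: Feb 25 2015.
March 2015 ends with Wednesday Mar 25 2015.
Last Wednesday of April 2015: Apr 29 2015.

Apr 29 2015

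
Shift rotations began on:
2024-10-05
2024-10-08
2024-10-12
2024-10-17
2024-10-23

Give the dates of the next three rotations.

Intervals are 3, 4, 5, 6 days — an arithmetic progression with common difference 1.
Next gap: 7 days. 2024-10-23 + 7 days = 2024-10-30.
Next gap: 8 days. 2024-10-30 + 8 days = 2024-11-07.
Next gap: 9 days. 2024-11-07 + 9 days = 2024-11-16.

2024-10-30, 2024-11-07, 2024-11-16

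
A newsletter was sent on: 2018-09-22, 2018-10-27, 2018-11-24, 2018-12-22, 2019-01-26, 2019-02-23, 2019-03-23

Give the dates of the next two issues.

Gaps: 35, 28, 28, 35, 28, 28 days — a mix of 28 and 35. Every date is a Saturday.
Each is the 4th Saturday of its month.
4th Saturday of April 2019: 2019-04-27.
4th Saturday of May 2019: 2019-05-25.

2019-04-27, 2019-05-25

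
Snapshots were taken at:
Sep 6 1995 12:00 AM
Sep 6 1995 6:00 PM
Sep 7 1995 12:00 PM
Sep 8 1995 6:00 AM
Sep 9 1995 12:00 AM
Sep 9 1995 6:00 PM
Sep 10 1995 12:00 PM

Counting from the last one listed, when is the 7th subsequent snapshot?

Sep 15 1995 6:00 PM

Gaps: 18, 18, 18, 18, 18, 18 hours — each event is 18 hours after the previous one.
Sep 10 1995 12:00 PM + 18 h = Sep 11 1995 6:00 AM.
Sep 11 1995 6:00 AM + 18 h = Sep 12 1995 12:00 AM.
Sep 12 1995 12:00 AM + 18 h = Sep 12 1995 6:00 PM.
Sep 12 1995 6:00 PM + 18 h = Sep 13 1995 12:00 PM.
Sep 13 1995 12:00 PM + 18 h = Sep 14 1995 6:00 AM.
Sep 14 1995 6:00 AM + 18 h = Sep 15 1995 12:00 AM.
Sep 15 1995 12:00 AM + 18 h = Sep 15 1995 6:00 PM.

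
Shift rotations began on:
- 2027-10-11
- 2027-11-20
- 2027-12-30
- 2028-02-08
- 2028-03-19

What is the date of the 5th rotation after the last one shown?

2028-10-05

Gaps between consecutive events: 40, 40, 40, 40 days — a constant 40-day interval.
2028-03-19 + 40 days = 2028-04-28.
2028-04-28 + 40 days = 2028-06-07.
2028-06-07 + 40 days = 2028-07-17.
2028-07-17 + 40 days = 2028-08-26.
2028-08-26 + 40 days = 2028-10-05.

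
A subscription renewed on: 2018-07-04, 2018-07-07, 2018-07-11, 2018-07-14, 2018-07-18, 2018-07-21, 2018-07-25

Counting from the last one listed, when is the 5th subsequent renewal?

2018-08-11

The gap pattern 3, 4, 3, 4, 3, 4 repeats every 2 events.
These are the Wednesdays and Saturdays of each week.
Next Saturday: 2018-07-28.
Next Wednesday: 2018-08-01.
The following Saturday is 2018-08-04.
The following Wednesday is 2018-08-08.
The following Saturday is 2018-08-11.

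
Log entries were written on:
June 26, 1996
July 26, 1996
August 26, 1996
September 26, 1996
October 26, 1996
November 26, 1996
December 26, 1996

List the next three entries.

Each date is the 26th; the gaps (30, 31, 31, 30, 31, 30) track the month lengths.
The rule is the 26th of each month.
Next: January 1997 → January 26, 1997.
Next: February 1997 → February 26, 1997.
Next: March 1997 → March 26, 1997.

January 26, 1997; February 26, 1997; March 26, 1997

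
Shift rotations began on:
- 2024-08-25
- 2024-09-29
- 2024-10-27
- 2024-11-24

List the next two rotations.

These are Sundays with 35, 28, 28-day gaps.
Each is the final Sunday of its month — 2024-09-29 is past the 28th, so '4th Sunday' doesn't fit.
December 2024 ends with Sunday 2024-12-29.
January 2025 ends with Sunday 2025-01-26.

2024-12-29, 2025-01-26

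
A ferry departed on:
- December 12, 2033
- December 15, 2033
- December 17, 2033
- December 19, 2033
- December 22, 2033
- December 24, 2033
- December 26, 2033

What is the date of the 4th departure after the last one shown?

Every event lands on a Monday or Thursday or Saturday (gaps cycle 3, 2, 2, 3, 2, 2).
So the schedule is: every Monday, Thursday and Saturday.
Next Thursday: December 29, 2033.
The following Saturday is December 31, 2033.
Next Monday: January 2, 2034.
Next Thursday: January 5, 2034.

January 5, 2034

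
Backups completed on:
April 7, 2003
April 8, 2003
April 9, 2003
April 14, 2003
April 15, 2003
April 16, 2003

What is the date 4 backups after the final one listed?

Every event lands on a Monday or Tuesday or Wednesday (gaps cycle 1, 1, 5, 1, 1).
So the schedule is: every Monday, Tuesday and Wednesday.
The following Monday is April 21, 2003.
The following Tuesday is April 22, 2003.
The following Wednesday is April 23, 2003.
Next Monday: April 28, 2003.

April 28, 2003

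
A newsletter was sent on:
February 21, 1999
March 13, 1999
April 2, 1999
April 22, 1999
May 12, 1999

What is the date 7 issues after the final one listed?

Gaps between consecutive events: 20, 20, 20, 20 days — a constant 20-day interval.
May 12, 1999 + 20 days = June 1, 1999.
June 1, 1999 + 20 days = June 21, 1999.
June 21, 1999 + 20 days = July 11, 1999.
July 11, 1999 + 20 days = July 31, 1999.
July 31, 1999 + 20 days = August 20, 1999.
August 20, 1999 + 20 days = September 9, 1999.
September 9, 1999 + 20 days = September 29, 1999.

September 29, 1999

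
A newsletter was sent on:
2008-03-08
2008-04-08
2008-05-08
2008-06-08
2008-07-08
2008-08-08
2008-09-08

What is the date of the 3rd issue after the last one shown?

2008-12-08

The day-of-month is always 8 (31, 30, 31, 30, 31, 31 days between events).
So this recurs on the 8th of each month.
October 2008: 2008-10-08.
November 2008: 2008-11-08.
December 2008: 2008-12-08.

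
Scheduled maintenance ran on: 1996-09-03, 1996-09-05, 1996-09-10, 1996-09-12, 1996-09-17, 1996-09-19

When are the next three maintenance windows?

Every event lands on a Tuesday or Thursday (gaps cycle 2, 5, 2, 5, 2).
So the schedule is: every Tuesday and Thursday.
Next Tuesday: 1996-09-24.
The following Thursday is 1996-09-26.
The following Tuesday is 1996-10-01.

1996-09-24, 1996-09-26, 1996-10-01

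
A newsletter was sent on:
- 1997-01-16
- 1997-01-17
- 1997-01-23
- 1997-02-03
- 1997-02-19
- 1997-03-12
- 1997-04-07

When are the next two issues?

Intervals are 1, 6, 11, 16, 21, 26 days — an arithmetic progression with common difference 5.
Next gap: 31 days. 1997-04-07 + 31 days = 1997-05-08.
Next gap: 36 days. 1997-05-08 + 36 days = 1997-06-13.

1997-05-08, 1997-06-13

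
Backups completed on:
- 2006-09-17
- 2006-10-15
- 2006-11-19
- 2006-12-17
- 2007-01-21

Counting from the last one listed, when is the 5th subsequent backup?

2007-06-17

Gaps: 28, 35, 28, 35 days — a mix of 28 and 35. Every date is a Sunday.
Each is the 3rd Sunday of its month.
February 2007 — 3rd Sunday is 2007-02-18.
3rd Sunday of March 2007: 2007-03-18.
3rd Sunday of April 2007: 2007-04-15.
May 2007 — 3rd Sunday is 2007-05-20.
June 2007 — 3rd Sunday is 2007-06-17.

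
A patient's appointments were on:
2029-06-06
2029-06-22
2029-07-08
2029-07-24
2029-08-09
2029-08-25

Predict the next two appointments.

2029-09-10, 2029-09-26

Gaps between consecutive events: 16, 16, 16, 16, 16 days — a constant 16-day interval.
2029-08-25 + 16 days = 2029-09-10.
2029-09-10 + 16 days = 2029-09-26.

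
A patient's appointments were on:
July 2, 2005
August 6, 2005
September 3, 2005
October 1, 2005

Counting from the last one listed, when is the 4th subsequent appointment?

February 4, 2006

Gaps: 35, 28, 28 days — a mix of 28 and 35. Every date is a Saturday.
Each is the 1st Saturday of its month.
November 2005 — 1st Saturday is November 5, 2005.
1st Saturday of December 2005: December 3, 2005.
1st Saturday of January 2006: January 7, 2006.
February 2006 — 1st Saturday is February 4, 2006.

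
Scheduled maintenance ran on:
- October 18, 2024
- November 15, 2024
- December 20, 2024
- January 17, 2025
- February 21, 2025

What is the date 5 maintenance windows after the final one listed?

July 18, 2025

These are Fridays at 28- or 35-day spacing (28, 35, 28, 35).
The pattern: 3rd Friday of the month.
3rd Friday of March 2025: March 21, 2025.
April 2025 — 3rd Friday is April 18, 2025.
May 2025 — 3rd Friday is May 16, 2025.
June 2025 — 3rd Friday is June 20, 2025.
July 2025 — 3rd Friday is July 18, 2025.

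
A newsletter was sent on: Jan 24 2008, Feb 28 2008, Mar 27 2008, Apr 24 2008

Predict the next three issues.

These are Thursdays at 28- or 35-day spacing (35, 28, 28).
The pattern: 4th Thursday of the month.
May 2008 — 4th Thursday is May 22 2008.
June 2008 — 4th Thursday is Jun 26 2008.
July 2008 — 4th Thursday is Jul 24 2008.

May 22 2008, Jun 26 2008, Jul 24 2008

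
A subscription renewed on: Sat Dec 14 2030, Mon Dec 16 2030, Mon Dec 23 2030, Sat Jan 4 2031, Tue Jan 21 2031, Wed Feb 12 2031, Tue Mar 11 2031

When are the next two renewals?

Intervals are 2, 7, 12, 17, 22, 27 days — an arithmetic progression with common difference 5.
Next gap: 32 days. Tue Mar 11 2031 + 32 days = Sat Apr 12 2031.
Next gap: 37 days. Sat Apr 12 2031 + 37 days = Mon May 19 2031.

Sat Apr 12 2031, Mon May 19 2031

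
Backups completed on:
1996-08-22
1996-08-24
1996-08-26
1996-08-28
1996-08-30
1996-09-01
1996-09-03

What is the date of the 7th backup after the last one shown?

Gaps between consecutive events: 2, 2, 2, 2, 2, 2 days — a constant 2-day interval.
1996-09-03 + 2 days = 1996-09-05.
1996-09-05 + 2 days = 1996-09-07.
1996-09-07 + 2 days = 1996-09-09.
1996-09-09 + 2 days = 1996-09-11.
1996-09-11 + 2 days = 1996-09-13.
1996-09-13 + 2 days = 1996-09-15.
1996-09-15 + 2 days = 1996-09-17.

1996-09-17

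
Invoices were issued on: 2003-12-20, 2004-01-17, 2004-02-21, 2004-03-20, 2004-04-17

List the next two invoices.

2004-05-15, 2004-06-19

These are Saturdays at 28- or 35-day spacing (28, 35, 28, 28).
The pattern: 3rd Saturday of the month.
3rd Saturday of May 2004: 2004-05-15.
3rd Saturday of June 2004: 2004-06-19.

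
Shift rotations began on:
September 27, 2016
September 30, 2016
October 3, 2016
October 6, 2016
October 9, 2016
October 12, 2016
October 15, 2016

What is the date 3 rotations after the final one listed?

October 24, 2016

Every event comes 3 days after the last (3, 3, 3, 3, 3, 3).
October 15, 2016 + 3 days = October 18, 2016.
October 18, 2016 + 3 days = October 21, 2016.
October 21, 2016 + 3 days = October 24, 2016.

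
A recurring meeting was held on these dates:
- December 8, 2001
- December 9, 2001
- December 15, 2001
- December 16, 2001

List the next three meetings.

December 22, 2001; December 23, 2001; December 29, 2001

The gap pattern 1, 6, 1 repeats every 2 events.
These are the Saturdays and Sundays of each week.
The following Saturday is December 22, 2001.
Next Sunday: December 23, 2001.
The following Saturday is December 29, 2001.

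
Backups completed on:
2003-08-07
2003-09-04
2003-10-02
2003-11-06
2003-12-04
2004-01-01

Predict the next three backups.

2004-02-05, 2004-03-04, 2004-04-01

All dates are Thursdays, 28, 28, 35, 28, 28 days apart.
Specifically, the 1st Thursday of each month.
February 2004 — 1st Thursday is 2004-02-05.
1st Thursday of March 2004: 2004-03-04.
April 2004 — 1st Thursday is 2004-04-01.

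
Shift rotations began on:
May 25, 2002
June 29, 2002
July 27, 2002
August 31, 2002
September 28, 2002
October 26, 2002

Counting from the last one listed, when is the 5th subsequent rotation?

March 29, 2003

These are Saturdays with 35, 28, 35, 28, 28-day gaps.
Each is the final Saturday of its month — June 29, 2002 is past the 28th, so '4th Saturday' doesn't fit.
November 2002 ends with Saturday November 30, 2002.
December 2002 ends with Saturday December 28, 2002.
Last Saturday of January 2003: January 25, 2003.
Last Saturday of February 2003: February 22, 2003.
Last Saturday of March 2003: March 29, 2003.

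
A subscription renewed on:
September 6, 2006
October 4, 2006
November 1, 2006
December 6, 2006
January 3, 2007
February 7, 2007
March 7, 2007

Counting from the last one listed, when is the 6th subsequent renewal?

September 5, 2007

All dates are Wednesdays, 28, 28, 35, 28, 35, 28 days apart.
Specifically, the 1st Wednesday of each month.
April 2007 — 1st Wednesday is April 4, 2007.
May 2007 — 1st Wednesday is May 2, 2007.
June 2007 — 1st Wednesday is June 6, 2007.
July 2007 — 1st Wednesday is July 4, 2007.
August 2007 — 1st Wednesday is August 1, 2007.
1st Wednesday of September 2007: September 5, 2007.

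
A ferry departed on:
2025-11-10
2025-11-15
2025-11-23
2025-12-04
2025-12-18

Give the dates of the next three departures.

Gaps: 5, 8, 11, 14 days — each gap is 3 larger than the previous one.
Next gap: 17 days. 2025-12-18 + 17 days = 2026-01-04.
Next gap: 20 days. 2026-01-04 + 20 days = 2026-01-24.
Next gap: 23 days. 2026-01-24 + 23 days = 2026-02-16.

2026-01-04, 2026-01-24, 2026-02-16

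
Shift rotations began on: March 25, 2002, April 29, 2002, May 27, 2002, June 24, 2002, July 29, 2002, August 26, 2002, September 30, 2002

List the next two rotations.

October 28, 2002; November 25, 2002

All Mondays; the gaps (35, 28, 28, 35, 28, 35) vary with month length.
This is the last Monday of each month.
Last Monday of October 2002: October 28, 2002.
November 2002 ends with Monday November 25, 2002.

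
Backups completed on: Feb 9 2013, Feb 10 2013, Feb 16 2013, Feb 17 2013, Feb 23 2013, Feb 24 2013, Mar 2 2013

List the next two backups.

The gap pattern 1, 6, 1, 6, 1, 6 repeats every 2 events.
These are the Saturdays and Sundays of each week.
Next Sunday: Mar 3 2013.
Next Saturday: Mar 9 2013.

Mar 3 2013, Mar 9 2013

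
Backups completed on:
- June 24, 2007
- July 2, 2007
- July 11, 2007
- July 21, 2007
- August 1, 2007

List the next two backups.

August 13, 2007; August 26, 2007

Gaps: 8, 9, 10, 11 days — each gap is 1 larger than the previous one.
Next gap: 12 days. August 1, 2007 + 12 days = August 13, 2007.
Next gap: 13 days. August 13, 2007 + 13 days = August 26, 2007.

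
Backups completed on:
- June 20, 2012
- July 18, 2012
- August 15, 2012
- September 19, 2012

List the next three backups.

October 17, 2012; November 21, 2012; December 19, 2012

These are Wednesdays at 28- or 35-day spacing (28, 28, 35).
The pattern: 3rd Wednesday of the month.
October 2012 — 3rd Wednesday is October 17, 2012.
3rd Wednesday of November 2012: November 21, 2012.
3rd Wednesday of December 2012: December 19, 2012.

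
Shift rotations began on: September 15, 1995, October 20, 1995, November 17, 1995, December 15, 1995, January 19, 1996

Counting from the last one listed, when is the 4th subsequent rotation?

All dates are Fridays, 35, 28, 28, 35 days apart.
Specifically, the 3rd Friday of each month.
February 1996 — 3rd Friday is February 16, 1996.
3rd Friday of March 1996: March 15, 1996.
3rd Friday of April 1996: April 19, 1996.
3rd Friday of May 1996: May 17, 1996.

May 17, 1996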